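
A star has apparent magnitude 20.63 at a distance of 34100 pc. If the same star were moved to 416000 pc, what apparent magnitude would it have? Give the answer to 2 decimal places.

m ≈ 26.06

Flux ∝ 1/d², so Δm = 5 log₁₀(d₂/d₁) = 5 log₁₀(416000/34100) = 5.432
m₂ = m₁ + Δm = 20.63 + (5.432) = 26.062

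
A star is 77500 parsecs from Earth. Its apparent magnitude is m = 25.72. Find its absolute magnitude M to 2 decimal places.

5 log₁₀(d/10 pc) = 5 log₁₀(77500) − 5 = 19.447
M = m − 5 log₁₀(d/10) = 25.72 − 19.447 = 6.273

M ≈ 6.27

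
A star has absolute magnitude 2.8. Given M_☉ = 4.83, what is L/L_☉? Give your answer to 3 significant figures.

L/L_☉ ≈ 6.49

M − M_☉ = 2.8 − 4.83 = -2.030
L/L_☉ = 10^(−0.4 (M − M_☉)) = 10^0.812 = 6.486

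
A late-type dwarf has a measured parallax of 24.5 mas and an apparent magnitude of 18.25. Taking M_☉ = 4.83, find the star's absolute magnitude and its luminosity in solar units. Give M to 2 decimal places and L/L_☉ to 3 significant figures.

M ≈ 15.20; L/L_☉ ≈ 7.14×10^-5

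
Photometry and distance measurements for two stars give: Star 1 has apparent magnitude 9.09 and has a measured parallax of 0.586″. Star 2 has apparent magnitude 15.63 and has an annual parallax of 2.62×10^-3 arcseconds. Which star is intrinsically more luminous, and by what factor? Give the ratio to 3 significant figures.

Star 2 is more luminous, by a factor of 121.

Star 1: d = 1/p = 1/0.586″ = 1.706 pc
Star 1: M = m − 5 log₁₀ d + 5 = 9.09 − 5·0.2321 + 5 = 12.929
Star 2: d = 1/p = 1/2.62×10^-3″ = 381.7 pc
Star 2: M = m − 5 log₁₀ d + 5 = 15.63 − 5·2.5817 + 5 = 7.722
ΔM = M_1 − M_2 = 12.929 − (7.722) = 5.208; smaller M is more luminous → Star 2.
L ratio = 10^(0.4 |ΔM|) = 10^2.083 = 121.1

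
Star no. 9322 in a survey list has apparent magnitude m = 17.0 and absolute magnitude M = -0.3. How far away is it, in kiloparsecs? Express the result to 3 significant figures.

Distance modulus: m − M = 17.0 − (-0.3) = 17.300
m − M = 5 log₁₀ d − 5
log₁₀ d = (m − M)/5 + 1 = 4.4600
d = 10^4.4600 = 28840 pc
= 28.84 kpc

d ≈ 28.8 kpc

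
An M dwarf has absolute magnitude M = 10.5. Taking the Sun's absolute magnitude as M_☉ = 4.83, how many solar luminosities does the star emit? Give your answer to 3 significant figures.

L/L_☉ ≈ 5.40×10^-3

M − M_☉ = 10.5 − 4.83 = 5.670
L/L_☉ = 10^(−0.4 (M − M_☉)) = 10^-2.268 = 5.395×10^-3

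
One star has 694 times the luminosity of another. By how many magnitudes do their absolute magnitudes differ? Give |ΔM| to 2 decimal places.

|ΔM| ≈ 7.10

Pogson: ΔM = −2.5 log₁₀(ratio) = −2.5 log₁₀(694) = −2.5 × 2.8414 = -7.103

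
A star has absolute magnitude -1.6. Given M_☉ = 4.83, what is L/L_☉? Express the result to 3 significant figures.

M − M_☉ = -1.6 − 4.83 = -6.430
L/L_☉ = 10^(−0.4 (M − M_☉)) = 10^2.572 = 373.3

L/L_☉ ≈ 373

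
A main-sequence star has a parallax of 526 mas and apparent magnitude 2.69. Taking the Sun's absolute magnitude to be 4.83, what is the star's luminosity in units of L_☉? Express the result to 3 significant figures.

d = 1/p = 1000/526 mas = 1.901 pc
M = m − 5 log₁₀ d + 5 = 2.69 − 5·0.2790 + 5 = 6.295
M − M_☉ = 6.295 − 4.83 = 1.465
L/L_☉ = 10^(−0.4 × 1.465) = 0.2594

L/L_☉ ≈ 0.259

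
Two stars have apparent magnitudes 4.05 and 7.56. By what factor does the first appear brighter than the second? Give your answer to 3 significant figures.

25.4

Magnitude difference = -3.51
Flux ratio = 10^(−0.4 Δm) = 10^(−0.4 × -3.51) = 10^1.404 = 25.35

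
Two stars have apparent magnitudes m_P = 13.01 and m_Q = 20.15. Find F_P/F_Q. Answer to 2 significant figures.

Δm = 13.01 − (20.15) = -7.14
Flux ratio = 10^(−0.4 Δm) = 10^(−0.4 × -7.14) = 10^2.856 = 717.8

F_P/F_Q ≈ 720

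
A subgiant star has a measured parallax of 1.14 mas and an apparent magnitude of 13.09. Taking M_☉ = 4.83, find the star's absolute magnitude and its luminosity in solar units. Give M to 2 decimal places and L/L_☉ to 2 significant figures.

M ≈ 3.37; L/L_☉ ≈ 3.8

d = 1/p = 1000/1.14 mas = 877.2 pc
M = m − 5 log₁₀ d + 5 = 13.09 − 5·2.9431 + 5 = 3.375
M − M_☉ = 3.375 − 4.83 = -1.455
L/L_☉ = 10^(−0.4 × -1.455) = 3.821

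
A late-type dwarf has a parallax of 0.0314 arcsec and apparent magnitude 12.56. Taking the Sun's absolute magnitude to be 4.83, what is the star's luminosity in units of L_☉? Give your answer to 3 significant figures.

L/L_☉ ≈ 8.21×10^-3

d = 1/p = 1/0.0314″ = 31.85 pc
M = m − 5 log₁₀ d + 5 = 12.56 − 5·1.5031 + 5 = 10.045
M − M_☉ = 10.045 − 4.83 = 5.215
L/L_☉ = 10^(−0.4 × 5.215) = 8.206×10^-3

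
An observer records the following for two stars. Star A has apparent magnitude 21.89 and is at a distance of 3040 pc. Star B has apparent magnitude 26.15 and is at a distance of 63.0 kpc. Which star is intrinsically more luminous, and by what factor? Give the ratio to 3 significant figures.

Star B is more luminous, by a factor of 8.49.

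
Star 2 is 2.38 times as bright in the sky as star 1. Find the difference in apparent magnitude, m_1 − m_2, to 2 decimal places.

m_1 − m_2 ≈ 0.94

Pogson: Δm = −2.5 log₁₀(ratio) = −2.5 log₁₀(2.38) = −2.5 × 0.3766 = -0.941
Star 2 is brighter so has the smaller magnitude: m_1 − m_2 is positive.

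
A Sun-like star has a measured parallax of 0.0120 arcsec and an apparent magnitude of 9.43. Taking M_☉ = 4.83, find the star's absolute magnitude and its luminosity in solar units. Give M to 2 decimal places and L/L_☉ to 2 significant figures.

d = 1/p = 1/0.0120″ = 83.33 pc
M = m − 5 log₁₀ d + 5 = 9.43 − 5·1.9208 + 5 = 4.826
M − M_☉ = 4.826 − 4.83 = -0.004
L/L_☉ = 10^(−0.4 × -0.004) = 1.004

M ≈ 4.83; L/L_☉ ≈ 1.0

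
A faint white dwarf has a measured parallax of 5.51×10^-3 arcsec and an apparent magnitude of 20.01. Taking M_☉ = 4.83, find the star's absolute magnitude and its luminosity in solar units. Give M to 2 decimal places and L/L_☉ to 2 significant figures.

M ≈ 13.72; L/L_☉ ≈ 2.8×10^-4

d = 1/p = 1/5.51×10^-3″ = 181.5 pc
M = m − 5 log₁₀ d + 5 = 20.01 − 5·2.2588 + 5 = 13.716
M − M_☉ = 13.716 − 4.83 = 8.886
L/L_☉ = 10^(−0.4 × 8.886) = 2.791×10^-4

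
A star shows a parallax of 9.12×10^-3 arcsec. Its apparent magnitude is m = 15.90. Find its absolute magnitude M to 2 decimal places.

M ≈ 10.70

d = 1/p = 1/9.12×10^-3″ = 109.6 pc
5 log₁₀(d/10 pc) = 5 log₁₀(109.6) − 5 = 5.200
M = m − 5 log₁₀(d/10) = 15.90 − 5.200 = 10.700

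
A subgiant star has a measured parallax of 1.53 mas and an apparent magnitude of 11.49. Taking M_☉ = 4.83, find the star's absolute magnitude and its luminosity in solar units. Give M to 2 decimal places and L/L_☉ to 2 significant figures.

M ≈ 2.41; L/L_☉ ≈ 9.3

d = 1/p = 1000/1.53 mas = 653.6 pc
M = m − 5 log₁₀ d + 5 = 11.49 − 5·2.8153 + 5 = 2.413
M − M_☉ = 2.413 − 4.83 = -2.417
L/L_☉ = 10^(−0.4 × -2.417) = 9.260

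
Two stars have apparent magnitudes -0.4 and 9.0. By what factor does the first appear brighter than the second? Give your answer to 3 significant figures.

Δm = -0.4 − (9.0) = -9.4
Flux ratio = 10^(−0.4 Δm) = 10^(−0.4 × -9.4) = 10^3.760 = 5754

5750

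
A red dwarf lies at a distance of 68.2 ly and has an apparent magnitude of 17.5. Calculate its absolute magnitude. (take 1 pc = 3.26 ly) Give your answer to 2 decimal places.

M ≈ 15.90

d = 68.2 ly / 3.26 = 20.92 pc
5 log₁₀(d/10 pc) = 5 log₁₀(20.92) − 5 = 1.603
M = m − 5 log₁₀(d/10) = 17.5 − 1.603 = 15.897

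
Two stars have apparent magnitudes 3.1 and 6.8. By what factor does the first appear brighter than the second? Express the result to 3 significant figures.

Magnitude difference = -3.7
Flux ratio = 10^(−0.4 Δm) = 10^(−0.4 × -3.7) = 10^1.480 = 30.20

30.2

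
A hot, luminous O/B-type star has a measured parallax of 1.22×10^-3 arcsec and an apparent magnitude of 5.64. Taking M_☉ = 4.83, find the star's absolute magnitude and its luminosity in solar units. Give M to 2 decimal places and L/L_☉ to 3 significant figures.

d = 1/p = 1/1.22×10^-3″ = 819.7 pc
M = m − 5 log₁₀ d + 5 = 5.64 − 5·2.9136 + 5 = -3.928
M − M_☉ = -3.928 − 4.83 = -8.758
L/L_☉ = 10^(−0.4 × -8.758) = 3186

M ≈ -3.93; L/L_☉ ≈ 3190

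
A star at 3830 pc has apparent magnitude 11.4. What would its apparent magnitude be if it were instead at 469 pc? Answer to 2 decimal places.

Flux ∝ 1/d², so Δm = 5 log₁₀(d₂/d₁) = 5 log₁₀(469/3830) = -4.560
m₂ = m₁ + Δm = 11.4 + (-4.560) = 6.840

m ≈ 6.84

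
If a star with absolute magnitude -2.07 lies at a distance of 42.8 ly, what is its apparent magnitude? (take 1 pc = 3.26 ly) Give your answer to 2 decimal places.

d = 42.8 ly / 3.26 = 13.13 pc
m = M + 5 log₁₀ d − 5 = -2.07 + 5·1.1182 − 5 = -1.479

m ≈ -1.48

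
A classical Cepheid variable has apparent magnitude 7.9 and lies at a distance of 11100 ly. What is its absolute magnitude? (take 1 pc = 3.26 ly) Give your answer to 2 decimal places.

M ≈ -4.76

d = 11100 ly / 3.26 = 3405 pc
5 log₁₀(d/10 pc) = 5 log₁₀(3405) − 5 = 12.661
M = m − 5 log₁₀(d/10) = 7.9 − 12.661 = -4.761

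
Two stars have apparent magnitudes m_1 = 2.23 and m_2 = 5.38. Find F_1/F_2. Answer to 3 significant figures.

F_1/F_2 ≈ 18.2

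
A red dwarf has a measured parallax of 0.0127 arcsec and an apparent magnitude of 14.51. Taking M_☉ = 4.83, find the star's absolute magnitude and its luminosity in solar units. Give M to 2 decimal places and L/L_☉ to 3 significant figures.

d = 1/p = 1/0.0127″ = 78.74 pc
M = m − 5 log₁₀ d + 5 = 14.51 − 5·1.8962 + 5 = 10.029
M − M_☉ = 10.029 − 4.83 = 5.199
L/L_☉ = 10^(−0.4 × 5.199) = 8.325×10^-3

M ≈ 10.03; L/L_☉ ≈ 8.33×10^-3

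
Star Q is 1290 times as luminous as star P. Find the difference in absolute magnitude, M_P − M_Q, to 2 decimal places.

M_P − M_Q ≈ 7.78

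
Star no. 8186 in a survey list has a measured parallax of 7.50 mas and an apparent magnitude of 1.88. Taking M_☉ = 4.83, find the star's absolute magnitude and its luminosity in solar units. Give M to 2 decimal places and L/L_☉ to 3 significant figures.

M ≈ -3.74; L/L_☉ ≈ 2690

d = 1/p = 1000/7.50 mas = 133.3 pc
M = m − 5 log₁₀ d + 5 = 1.88 − 5·2.1249 + 5 = -3.745
M − M_☉ = -3.745 − 4.83 = -8.575
L/L_☉ = 10^(−0.4 × -8.575) = 2691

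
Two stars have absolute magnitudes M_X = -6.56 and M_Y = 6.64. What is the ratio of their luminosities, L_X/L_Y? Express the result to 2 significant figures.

ΔM = M_X − M_Y = -13.20
L_X/L_Y = 10^(−0.4 ΔM) = 10^5.280 = 190500

L_X/L_Y ≈ 190000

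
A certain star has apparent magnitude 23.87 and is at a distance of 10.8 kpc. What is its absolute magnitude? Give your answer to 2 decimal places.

d = 10.8 kpc = 10800 pc
5 log₁₀(d/10 pc) = 5 log₁₀(10800) − 5 = 15.167
M = m − 5 log₁₀(d/10) = 23.87 − 15.167 = 8.703

M ≈ 8.70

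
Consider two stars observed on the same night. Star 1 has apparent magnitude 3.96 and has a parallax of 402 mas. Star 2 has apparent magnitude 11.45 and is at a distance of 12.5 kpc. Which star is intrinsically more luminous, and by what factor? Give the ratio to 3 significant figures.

Star 2 is more luminous, by a factor of 25500.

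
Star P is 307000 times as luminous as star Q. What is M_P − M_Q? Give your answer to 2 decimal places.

Pogson: ΔM = −2.5 log₁₀(ratio) = −2.5 log₁₀(307000) = −2.5 × 5.4871 = -13.718
Star P is brighter, so it has the smaller magnitude: the difference is negative.

M_P − M_Q ≈ -13.72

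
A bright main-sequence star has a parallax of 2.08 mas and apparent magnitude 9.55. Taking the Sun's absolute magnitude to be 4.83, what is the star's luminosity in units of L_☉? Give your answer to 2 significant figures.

d = 1/p = 1000/2.08 mas = 480.8 pc
M = m − 5 log₁₀ d + 5 = 9.55 − 5·2.6819 + 5 = 1.140
M − M_☉ = 1.140 − 4.83 = -3.690
L/L_☉ = 10^(−0.4 × -3.690) = 29.91

L/L_☉ ≈ 30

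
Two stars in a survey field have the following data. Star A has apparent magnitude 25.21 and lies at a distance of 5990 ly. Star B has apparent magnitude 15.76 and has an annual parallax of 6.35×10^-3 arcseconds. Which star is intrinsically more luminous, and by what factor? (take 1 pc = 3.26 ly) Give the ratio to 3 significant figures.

Star A: d = 5990 ly / 3.26 = 1837 pc
Star A: M = m − 5 log₁₀ d + 5 = 25.21 − 5·3.2642 + 5 = 13.889
Star B: d = 1/p = 1/6.35×10^-3″ = 157.5 pc
Star B: M = m − 5 log₁₀ d + 5 = 15.76 − 5·2.1972 + 5 = 9.774
ΔM = M_A − M_B = 13.889 − (9.774) = 4.115; smaller M is more luminous → Star B.
L ratio = 10^(0.4 |ΔM|) = 10^1.646 = 44.26

Star B is more luminous, by a factor of 44.3.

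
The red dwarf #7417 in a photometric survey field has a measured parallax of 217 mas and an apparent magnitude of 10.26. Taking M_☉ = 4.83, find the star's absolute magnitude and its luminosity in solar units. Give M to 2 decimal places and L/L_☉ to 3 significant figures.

M ≈ 11.94; L/L_☉ ≈ 1.43×10^-3

d = 1/p = 1000/217 mas = 4.608 pc
M = m − 5 log₁₀ d + 5 = 10.26 − 5·0.6635 + 5 = 11.942
M − M_☉ = 11.942 − 4.83 = 7.112
L/L_☉ = 10^(−0.4 × 7.112) = 1.429×10^-3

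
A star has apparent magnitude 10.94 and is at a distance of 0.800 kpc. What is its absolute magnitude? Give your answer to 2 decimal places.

M ≈ 1.42

d = 0.800 kpc = 800.0 pc
5 log₁₀(d/10 pc) = 5 log₁₀(800.0) − 5 = 9.515
M = m − 5 log₁₀(d/10) = 10.94 − 9.515 = 1.425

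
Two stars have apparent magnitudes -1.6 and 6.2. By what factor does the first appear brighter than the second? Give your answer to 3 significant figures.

1320

Δm = -1.6 − (6.2) = -7.8
Flux ratio = 10^(−0.4 Δm) = 10^(−0.4 × -7.8) = 10^3.120 = 1318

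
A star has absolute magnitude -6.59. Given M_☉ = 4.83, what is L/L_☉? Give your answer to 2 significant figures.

L/L_☉ ≈ 37000

M − M_☉ = -6.59 − 4.83 = -11.420
L/L_☉ = 10^(−0.4 (M − M_☉)) = 10^4.568 = 36980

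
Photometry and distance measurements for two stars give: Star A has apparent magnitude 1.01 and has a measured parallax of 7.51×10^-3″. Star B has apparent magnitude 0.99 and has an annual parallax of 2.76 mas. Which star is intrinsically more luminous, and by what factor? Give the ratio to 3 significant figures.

Star A: d = 1/p = 1/7.51×10^-3″ = 133.2 pc
Star A: M = m − 5 log₁₀ d + 5 = 1.01 − 5·2.1244 + 5 = -4.612
Star B: p = 2.76 mas = 2.76×10^-3″ → d = 1/p = 362.3 pc
Star B: M = m − 5 log₁₀ d + 5 = 0.99 − 5·2.5591 + 5 = -6.805
ΔM = M_A − M_B = -4.612 − (-6.805) = 2.194; smaller M is more luminous → Star B.
L ratio = 10^(0.4 |ΔM|) = 10^0.877 = 7.542

Star B is more luminous, by a factor of 7.54.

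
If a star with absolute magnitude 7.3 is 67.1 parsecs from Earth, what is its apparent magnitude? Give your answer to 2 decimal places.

m ≈ 11.43

m = M + 5 log₁₀ d − 5 = 7.3 + 5·1.8267 − 5 = 11.434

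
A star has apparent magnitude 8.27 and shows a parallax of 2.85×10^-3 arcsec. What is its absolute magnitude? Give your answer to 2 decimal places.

M ≈ 0.54

d = 1/p = 1/2.85×10^-3″ = 350.9 pc
5 log₁₀(d/10 pc) = 5 log₁₀(350.9) − 5 = 7.726
M = m − 5 log₁₀(d/10) = 8.27 − 7.726 = 0.544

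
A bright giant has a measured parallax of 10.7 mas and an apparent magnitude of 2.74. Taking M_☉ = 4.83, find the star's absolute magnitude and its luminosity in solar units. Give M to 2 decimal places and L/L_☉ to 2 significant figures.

d = 1/p = 1000/10.7 mas = 93.46 pc
M = m − 5 log₁₀ d + 5 = 2.74 − 5·1.9706 + 5 = -2.113
M − M_☉ = -2.113 − 4.83 = -6.943
L/L_☉ = 10^(−0.4 × -6.943) = 598.7

M ≈ -2.11; L/L_☉ ≈ 600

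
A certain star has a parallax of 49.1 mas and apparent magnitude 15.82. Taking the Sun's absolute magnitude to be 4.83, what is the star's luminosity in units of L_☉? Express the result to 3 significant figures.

d = 1/p = 1000/49.1 mas = 20.37 pc
M = m − 5 log₁₀ d + 5 = 15.82 − 5·1.3089 + 5 = 14.275
M − M_☉ = 14.275 − 4.83 = 9.445
L/L_☉ = 10^(−0.4 × 9.445) = 1.667×10^-4

L/L_☉ ≈ 1.67×10^-4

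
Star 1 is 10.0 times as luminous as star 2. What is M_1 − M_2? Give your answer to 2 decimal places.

M_1 − M_2 ≈ -2.50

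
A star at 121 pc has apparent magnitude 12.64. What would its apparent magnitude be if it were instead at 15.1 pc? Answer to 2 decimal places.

m ≈ 8.12

Flux ∝ 1/d², so Δm = 5 log₁₀(d₂/d₁) = 5 log₁₀(15.1/121) = -4.519
m₂ = m₁ + Δm = 12.64 + (-4.519) = 8.121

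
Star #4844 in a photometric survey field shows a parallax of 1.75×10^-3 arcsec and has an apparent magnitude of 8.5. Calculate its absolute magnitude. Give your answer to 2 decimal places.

M ≈ -0.28

d = 1/p = 1/1.75×10^-3″ = 571.4 pc
5 log₁₀(d/10 pc) = 5 log₁₀(571.4) − 5 = 8.785
M = m − 5 log₁₀(d/10) = 8.5 − 8.785 = -0.285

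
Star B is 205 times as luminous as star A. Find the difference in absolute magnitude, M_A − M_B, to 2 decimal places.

Pogson: ΔM = −2.5 log₁₀(ratio) = −2.5 log₁₀(205) = −2.5 × 2.3118 = -5.779
Star B is brighter so has the smaller magnitude: M_A − M_B is positive.

M_A − M_B ≈ 5.78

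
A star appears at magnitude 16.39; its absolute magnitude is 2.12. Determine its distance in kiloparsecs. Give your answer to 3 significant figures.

d ≈ 7.14 kpc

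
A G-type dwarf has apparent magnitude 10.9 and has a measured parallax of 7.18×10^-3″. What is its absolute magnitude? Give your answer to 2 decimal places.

M ≈ 5.18

d = 1/p = 1/7.18×10^-3″ = 139.3 pc
5 log₁₀(d/10 pc) = 5 log₁₀(139.3) − 5 = 5.719
M = m − 5 log₁₀(d/10) = 10.9 − 5.719 = 5.181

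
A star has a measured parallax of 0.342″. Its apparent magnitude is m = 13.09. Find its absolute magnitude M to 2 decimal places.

d = 1/p = 1/0.342″ = 2.924 pc
5 log₁₀(d/10 pc) = 5 log₁₀(2.924) − 5 = -2.670
M = m − 5 log₁₀(d/10) = 13.09 + 2.670 = 15.760

M ≈ 15.76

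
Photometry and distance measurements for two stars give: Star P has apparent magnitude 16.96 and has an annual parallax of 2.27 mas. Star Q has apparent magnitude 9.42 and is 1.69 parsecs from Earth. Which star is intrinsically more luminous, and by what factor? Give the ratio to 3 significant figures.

Star P: p = 2.27 mas = 2.27×10^-3″ → d = 1/p = 440.5 pc
Star P: M = m − 5 log₁₀ d + 5 = 16.96 − 5·2.6440 + 5 = 8.740
Star Q: M = m − 5 log₁₀ d + 5 = 9.42 − 5·0.2279 + 5 = 13.281
ΔM = M_P − M_Q = 8.740 − (13.281) = -4.540; smaller M is more luminous → Star P.
L ratio = 10^(0.4 |ΔM|) = 10^1.816 = 65.49

Star P is more luminous, by a factor of 65.5.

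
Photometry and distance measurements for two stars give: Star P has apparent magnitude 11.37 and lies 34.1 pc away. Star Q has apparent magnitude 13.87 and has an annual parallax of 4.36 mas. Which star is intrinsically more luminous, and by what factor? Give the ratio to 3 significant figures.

Star Q is more luminous, by a factor of 4.52.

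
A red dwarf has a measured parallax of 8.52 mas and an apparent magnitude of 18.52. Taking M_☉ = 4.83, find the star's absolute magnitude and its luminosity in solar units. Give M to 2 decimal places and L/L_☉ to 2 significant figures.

d = 1/p = 1000/8.52 mas = 117.4 pc
M = m − 5 log₁₀ d + 5 = 18.52 − 5·2.0696 + 5 = 13.172
M − M_☉ = 13.172 − 4.83 = 8.342
L/L_☉ = 10^(−0.4 × 8.342) = 4.604×10^-4

M ≈ 13.17; L/L_☉ ≈ 4.6×10^-4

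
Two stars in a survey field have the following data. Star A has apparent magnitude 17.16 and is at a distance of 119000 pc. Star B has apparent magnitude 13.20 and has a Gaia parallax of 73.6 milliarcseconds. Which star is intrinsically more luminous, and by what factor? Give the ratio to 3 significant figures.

Star A is more luminous, by a factor of 2.00×10^6.

Star A: M = m − 5 log₁₀ d + 5 = 17.16 − 5·5.0755 + 5 = -3.218
Star B: p = 73.6 mas = 0.0736″ → d = 1/p = 13.59 pc
Star B: M = m − 5 log₁₀ d + 5 = 13.20 − 5·1.1331 + 5 = 12.534
ΔM = M_A − M_B = -3.218 − (12.534) = -15.752; smaller M is more luminous → Star A.
L ratio = 10^(0.4 |ΔM|) = 10^6.301 = 1.999×10^6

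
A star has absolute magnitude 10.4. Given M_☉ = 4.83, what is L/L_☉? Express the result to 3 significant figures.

M − M_☉ = 10.4 − 4.83 = 5.570
L/L_☉ = 10^(−0.4 (M − M_☉)) = 10^-2.228 = 5.916×10^-3

L/L_☉ ≈ 5.92×10^-3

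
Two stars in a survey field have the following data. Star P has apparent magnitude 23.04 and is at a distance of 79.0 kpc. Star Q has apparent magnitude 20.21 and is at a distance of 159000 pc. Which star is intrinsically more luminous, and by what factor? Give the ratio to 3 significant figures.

Star Q is more luminous, by a factor of 54.9.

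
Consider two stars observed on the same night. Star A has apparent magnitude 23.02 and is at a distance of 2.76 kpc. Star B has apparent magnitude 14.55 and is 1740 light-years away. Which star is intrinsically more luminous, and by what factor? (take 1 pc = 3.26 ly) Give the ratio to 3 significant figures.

Star A: d = 2.76 kpc = 2760 pc
Star A: M = m − 5 log₁₀ d + 5 = 23.02 − 5·3.4409 + 5 = 10.815
Star B: d = 1740 ly / 3.26 = 533.7 pc
Star B: M = m − 5 log₁₀ d + 5 = 14.55 − 5·2.7273 + 5 = 5.913
ΔM = M_A − M_B = 10.815 − (5.913) = 4.902; smaller M is more luminous → Star B.
L ratio = 10^(0.4 |ΔM|) = 10^1.961 = 91.38

Star B is more luminous, by a factor of 91.4.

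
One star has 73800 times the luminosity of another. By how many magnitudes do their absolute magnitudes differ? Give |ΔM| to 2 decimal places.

|ΔM| ≈ 12.17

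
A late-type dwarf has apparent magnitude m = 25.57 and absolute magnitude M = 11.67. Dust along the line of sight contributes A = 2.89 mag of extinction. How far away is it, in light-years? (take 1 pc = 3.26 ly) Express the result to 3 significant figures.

m − M = 5 log₁₀(d/10 pc) + A  ⇒  25.57 − (11.67) − 2.89 = 5 log₁₀(d/10)
11.010 = 5 log₁₀(d/10)
log₁₀ d = (m − M − A)/5 + 1 = 3.2020
d = 10^3.2020 = 1592 pc
= 5191 ly

d ≈ 5190 ly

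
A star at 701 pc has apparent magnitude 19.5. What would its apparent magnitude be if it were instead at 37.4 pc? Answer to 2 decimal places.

Flux ∝ 1/d², so Δm = 5 log₁₀(d₂/d₁) = 5 log₁₀(37.4/701) = -6.364
m₂ = m₁ + Δm = 19.5 + (-6.364) = 13.136

m ≈ 13.14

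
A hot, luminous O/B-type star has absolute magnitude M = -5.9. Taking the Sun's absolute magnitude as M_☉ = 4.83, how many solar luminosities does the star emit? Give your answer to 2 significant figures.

M − M_☉ = -5.9 − 4.83 = -10.730
L/L_☉ = 10^(−0.4 (M − M_☉)) = 10^4.292 = 19590

L/L_☉ ≈ 20000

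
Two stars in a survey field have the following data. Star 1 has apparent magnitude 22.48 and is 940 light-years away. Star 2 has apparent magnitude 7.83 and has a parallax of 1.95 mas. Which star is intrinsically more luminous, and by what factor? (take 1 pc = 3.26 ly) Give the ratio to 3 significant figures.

Star 1: d = 940 ly / 3.26 = 288.3 pc
Star 1: M = m − 5 log₁₀ d + 5 = 22.48 − 5·2.4599 + 5 = 15.180
Star 2: p = 1.95 mas = 1.95×10^-3″ → d = 1/p = 512.8 pc
Star 2: M = m − 5 log₁₀ d + 5 = 7.83 − 5·2.7100 + 5 = -0.720
ΔM = M_1 − M_2 = 15.180 − (-0.720) = 15.900; smaller M is more luminous → Star 2.
L ratio = 10^(0.4 |ΔM|) = 10^6.360 = 2.291×10^6

Star 2 is more luminous, by a factor of 2.29×10^6.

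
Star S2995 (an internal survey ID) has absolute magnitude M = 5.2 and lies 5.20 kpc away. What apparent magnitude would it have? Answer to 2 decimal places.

d = 5.20 kpc = 5200 pc
m = M + 5 log₁₀ d − 5 = 5.2 + 5·3.7160 − 5 = 18.780

m ≈ 18.78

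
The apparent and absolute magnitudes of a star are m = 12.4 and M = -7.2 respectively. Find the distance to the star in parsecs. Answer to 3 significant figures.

Distance modulus: m − M = 12.4 − (-7.2) = 19.600
m − M = 5 log₁₀ d − 5
log₁₀ d = (m − M)/5 + 1 = 4.9200
d = 10^4.9200 = 83180 pc

d ≈ 83200 pc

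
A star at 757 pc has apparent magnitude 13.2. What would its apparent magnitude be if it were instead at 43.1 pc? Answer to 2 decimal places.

m ≈ 6.98

Flux ∝ 1/d², so Δm = 5 log₁₀(d₂/d₁) = 5 log₁₀(43.1/757) = -6.223
m₂ = m₁ + Δm = 13.2 + (-6.223) = 6.977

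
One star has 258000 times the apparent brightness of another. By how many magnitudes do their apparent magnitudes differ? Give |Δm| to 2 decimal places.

|Δm| ≈ 13.53

Pogson: Δm = −2.5 log₁₀(ratio) = −2.5 log₁₀(258000) = −2.5 × 5.4116 = -13.529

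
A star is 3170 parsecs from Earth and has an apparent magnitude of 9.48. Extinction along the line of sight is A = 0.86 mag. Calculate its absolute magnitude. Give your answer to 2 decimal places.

M ≈ -3.89

5 log₁₀(d/10 pc) = 5 log₁₀(3170) − 5 = 12.505
M = m − 5 log₁₀(d/10) − A = 9.48 − 12.505 − 0.86 = -3.885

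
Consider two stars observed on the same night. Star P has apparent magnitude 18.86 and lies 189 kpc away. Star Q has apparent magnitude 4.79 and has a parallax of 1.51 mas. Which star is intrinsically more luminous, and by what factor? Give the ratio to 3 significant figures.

Star Q is more luminous, by a factor of 5.21.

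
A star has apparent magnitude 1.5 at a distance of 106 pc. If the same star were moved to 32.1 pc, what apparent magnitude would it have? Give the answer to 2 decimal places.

m ≈ -1.09

Flux ∝ 1/d², so Δm = 5 log₁₀(d₂/d₁) = 5 log₁₀(32.1/106) = -2.594
m₂ = m₁ + Δm = 1.5 + (-2.594) = -1.094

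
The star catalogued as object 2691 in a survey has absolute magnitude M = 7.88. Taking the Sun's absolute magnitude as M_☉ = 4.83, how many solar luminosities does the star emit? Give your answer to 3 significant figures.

L/L_☉ ≈ 0.0603

M − M_☉ = 7.88 − 4.83 = 3.050
L/L_☉ = 10^(−0.4 (M − M_☉)) = 10^-1.220 = 0.06026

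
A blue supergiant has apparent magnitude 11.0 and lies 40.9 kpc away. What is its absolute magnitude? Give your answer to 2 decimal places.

M ≈ -7.06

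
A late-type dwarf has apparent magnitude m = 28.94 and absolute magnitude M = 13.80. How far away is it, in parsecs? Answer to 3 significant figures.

d ≈ 10700 pc

μ = m − M = 15.140
m − M = 5 log₁₀ d − 5
log₁₀ d = (m − M)/5 + 1 = 4.0280
d = 10^4.0280 = 10670 pc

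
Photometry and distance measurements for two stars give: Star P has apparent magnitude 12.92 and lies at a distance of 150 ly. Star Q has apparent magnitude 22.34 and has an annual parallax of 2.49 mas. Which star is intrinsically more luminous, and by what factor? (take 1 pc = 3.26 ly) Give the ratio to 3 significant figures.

Star P is more luminous, by a factor of 76.9.

Star P: d = 150 ly / 3.26 = 46.01 pc
Star P: M = m − 5 log₁₀ d + 5 = 12.92 − 5·1.6629 + 5 = 9.606
Star Q: p = 2.49 mas = 2.49×10^-3″ → d = 1/p = 401.6 pc
Star Q: M = m − 5 log₁₀ d + 5 = 22.34 − 5·2.6038 + 5 = 14.321
ΔM = M_P − M_Q = 9.606 − (14.321) = -4.715; smaller M is more luminous → Star P.
L ratio = 10^(0.4 |ΔM|) = 10^1.886 = 76.94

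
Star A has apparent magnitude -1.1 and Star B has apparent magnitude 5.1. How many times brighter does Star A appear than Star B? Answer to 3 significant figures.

302

Δm = -1.1 − (5.1) = -6.2
Flux ratio = 10^(−0.4 Δm) = 10^(−0.4 × -6.2) = 10^2.480 = 302.0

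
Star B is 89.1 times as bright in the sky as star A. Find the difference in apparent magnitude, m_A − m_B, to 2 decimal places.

Pogson: Δm = −2.5 log₁₀(ratio) = −2.5 log₁₀(89.1) = −2.5 × 1.9499 = -4.875
Star B is brighter so has the smaller magnitude: m_A − m_B is positive.

m_A − m_B ≈ 4.87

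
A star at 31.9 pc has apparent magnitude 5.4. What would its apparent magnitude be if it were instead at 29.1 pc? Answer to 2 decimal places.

m ≈ 5.20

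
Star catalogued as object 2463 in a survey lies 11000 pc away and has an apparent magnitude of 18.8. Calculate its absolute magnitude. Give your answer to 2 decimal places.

M ≈ 3.59

5 log₁₀(d/10 pc) = 5 log₁₀(11000) − 5 = 15.207
M = m − 5 log₁₀(d/10) = 18.8 − 15.207 = 3.593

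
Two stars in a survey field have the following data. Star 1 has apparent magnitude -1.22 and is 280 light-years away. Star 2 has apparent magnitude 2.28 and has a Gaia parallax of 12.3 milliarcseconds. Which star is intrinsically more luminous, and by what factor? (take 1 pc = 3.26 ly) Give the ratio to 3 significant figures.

Star 1: d = 280 ly / 3.26 = 85.89 pc
Star 1: M = m − 5 log₁₀ d + 5 = -1.22 − 5·1.9339 + 5 = -5.890
Star 2: p = 12.3 mas = 0.0123″ → d = 1/p = 81.30 pc
Star 2: M = m − 5 log₁₀ d + 5 = 2.28 − 5·1.9101 + 5 = -2.270
ΔM = M_1 − M_2 = -5.890 − (-2.270) = -3.619; smaller M is more luminous → Star 1.
L ratio = 10^(0.4 |ΔM|) = 10^1.448 = 28.03

Star 1 is more luminous, by a factor of 28.0.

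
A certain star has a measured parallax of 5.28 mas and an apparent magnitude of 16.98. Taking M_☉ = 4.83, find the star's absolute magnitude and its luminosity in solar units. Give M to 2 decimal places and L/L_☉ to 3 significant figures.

M ≈ 10.59; L/L_☉ ≈ 4.95×10^-3

d = 1/p = 1000/5.28 mas = 189.4 pc
M = m − 5 log₁₀ d + 5 = 16.98 − 5·2.2774 + 5 = 10.593
M − M_☉ = 10.593 − 4.83 = 5.763
L/L_☉ = 10^(−0.4 × 5.763) = 4.951×10^-3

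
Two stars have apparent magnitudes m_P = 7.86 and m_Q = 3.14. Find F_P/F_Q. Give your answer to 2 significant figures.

Δm = 7.86 − (3.14) = 4.72
Flux ratio = 10^(−0.4 Δm) = 10^(−0.4 × 4.72) = 10^-1.888 = 0.01294

F_P/F_Q ≈ 0.013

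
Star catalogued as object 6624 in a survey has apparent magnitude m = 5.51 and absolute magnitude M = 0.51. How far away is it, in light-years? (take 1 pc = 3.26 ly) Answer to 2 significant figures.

d ≈ 330 ly

μ = m − M = 5.000
m − M = 5 log₁₀ d − 5
log₁₀ d = (m − M)/5 + 1 = 2.0000
d = 10^2.0000 = 100.0 pc
= 326.0 ly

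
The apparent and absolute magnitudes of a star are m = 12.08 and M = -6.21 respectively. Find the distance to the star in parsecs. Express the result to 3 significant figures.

d ≈ 45500 pc

Distance modulus: m − M = 12.08 − (-6.21) = 18.290
m − M = 5 log₁₀ d − 5
log₁₀ d = (m − M)/5 + 1 = 4.6580
d = 10^4.6580 = 45500 pc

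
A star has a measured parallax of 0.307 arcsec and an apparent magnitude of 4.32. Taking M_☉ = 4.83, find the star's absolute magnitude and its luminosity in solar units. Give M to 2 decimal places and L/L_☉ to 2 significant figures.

d = 1/p = 1/0.307″ = 3.257 pc
M = m − 5 log₁₀ d + 5 = 4.32 − 5·0.5129 + 5 = 6.756
M − M_☉ = 6.756 − 4.83 = 1.926
L/L_☉ = 10^(−0.4 × 1.926) = 0.1697

M ≈ 6.76; L/L_☉ ≈ 0.17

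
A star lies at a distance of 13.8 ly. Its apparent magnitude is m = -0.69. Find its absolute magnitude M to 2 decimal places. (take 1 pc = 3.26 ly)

M ≈ 1.18

d = 13.8 ly / 3.26 = 4.233 pc
5 log₁₀(d/10 pc) = 5 log₁₀(4.233) − 5 = -1.867
M = m − 5 log₁₀(d/10) = -0.69 + 1.867 = 1.177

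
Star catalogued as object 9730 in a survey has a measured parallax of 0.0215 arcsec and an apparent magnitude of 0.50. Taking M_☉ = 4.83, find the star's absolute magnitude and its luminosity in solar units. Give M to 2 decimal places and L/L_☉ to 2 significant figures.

M ≈ -2.84; L/L_☉ ≈ 1200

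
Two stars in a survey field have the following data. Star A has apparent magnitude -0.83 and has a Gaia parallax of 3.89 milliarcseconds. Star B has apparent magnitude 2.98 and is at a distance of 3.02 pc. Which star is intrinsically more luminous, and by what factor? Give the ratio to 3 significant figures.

Star A: p = 3.89 mas = 3.89×10^-3″ → d = 1/p = 257.1 pc
Star A: M = m − 5 log₁₀ d + 5 = -0.83 − 5·2.4101 + 5 = -7.880
Star B: M = m − 5 log₁₀ d + 5 = 2.98 − 5·0.4800 + 5 = 5.580
ΔM = M_A − M_B = -7.880 − (5.580) = -13.460; smaller M is more luminous → Star A.
L ratio = 10^(0.4 |ΔM|) = 10^5.384 = 242200

Star A is more luminous, by a factor of 242000.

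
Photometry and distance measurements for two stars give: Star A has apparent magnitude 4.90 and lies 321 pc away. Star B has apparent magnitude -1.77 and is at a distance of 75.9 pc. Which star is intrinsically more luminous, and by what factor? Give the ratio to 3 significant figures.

Star A: M = m − 5 log₁₀ d + 5 = 4.90 − 5·2.5065 + 5 = -2.633
Star B: M = m − 5 log₁₀ d + 5 = -1.77 − 5·1.8802 + 5 = -6.171
ΔM = M_A − M_B = -2.633 − (-6.171) = 3.539; smaller M is more luminous → Star B.
L ratio = 10^(0.4 |ΔM|) = 10^1.415 = 26.03

Star B is more luminous, by a factor of 26.0.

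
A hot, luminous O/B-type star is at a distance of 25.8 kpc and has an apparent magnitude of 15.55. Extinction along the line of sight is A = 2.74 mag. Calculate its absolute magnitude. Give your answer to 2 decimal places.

M ≈ -4.25

d = 25.8 kpc = 25800 pc
5 log₁₀(d/10 pc) = 5 log₁₀(25800) − 5 = 17.058
M = m − 5 log₁₀(d/10) − A = 15.55 − 17.058 − 2.74 = -4.248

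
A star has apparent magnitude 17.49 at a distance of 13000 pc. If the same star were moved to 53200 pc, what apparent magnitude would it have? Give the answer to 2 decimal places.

m ≈ 20.55

Flux ∝ 1/d², so Δm = 5 log₁₀(d₂/d₁) = 5 log₁₀(53200/13000) = 3.060
m₂ = m₁ + Δm = 17.49 + (3.060) = 20.550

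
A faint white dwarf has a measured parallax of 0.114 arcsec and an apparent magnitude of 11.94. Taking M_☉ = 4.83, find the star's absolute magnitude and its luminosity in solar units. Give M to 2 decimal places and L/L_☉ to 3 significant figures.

M ≈ 12.22; L/L_☉ ≈ 1.10×10^-3

d = 1/p = 1/0.114″ = 8.772 pc
M = m − 5 log₁₀ d + 5 = 11.94 − 5·0.9431 + 5 = 12.225
M − M_☉ = 12.225 − 4.83 = 7.395
L/L_☉ = 10^(−0.4 × 7.395) = 1.102×10^-3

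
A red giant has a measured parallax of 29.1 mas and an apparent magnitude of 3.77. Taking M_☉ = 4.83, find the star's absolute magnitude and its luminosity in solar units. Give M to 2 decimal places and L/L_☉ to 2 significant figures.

d = 1/p = 1000/29.1 mas = 34.36 pc
M = m − 5 log₁₀ d + 5 = 3.77 − 5·1.5361 + 5 = 1.089
M − M_☉ = 1.089 − 4.83 = -3.741
L/L_☉ = 10^(−0.4 × -3.741) = 31.35

M ≈ 1.09; L/L_☉ ≈ 31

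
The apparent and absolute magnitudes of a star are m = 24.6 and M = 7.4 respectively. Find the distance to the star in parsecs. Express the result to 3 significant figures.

μ = m − M = 17.200
m − M = 5 log₁₀ d − 5
log₁₀ d = (m − M)/5 + 1 = 4.4400
d = 10^4.4400 = 27540 pc

d ≈ 27500 pc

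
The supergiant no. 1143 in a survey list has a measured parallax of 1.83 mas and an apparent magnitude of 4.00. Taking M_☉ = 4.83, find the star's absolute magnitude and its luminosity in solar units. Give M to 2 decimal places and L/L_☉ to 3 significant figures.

d = 1/p = 1000/1.83 mas = 546.4 pc
M = m − 5 log₁₀ d + 5 = 4.00 − 5·2.7375 + 5 = -4.688
M − M_☉ = -4.688 − 4.83 = -9.518
L/L_☉ = 10^(−0.4 × -9.518) = 6414

M ≈ -4.69; L/L_☉ ≈ 6410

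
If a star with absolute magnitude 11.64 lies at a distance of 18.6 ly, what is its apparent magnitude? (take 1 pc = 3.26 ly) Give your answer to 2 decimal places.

d = 18.6 ly / 3.26 = 5.706 pc
m = M + 5 log₁₀ d − 5 = 11.64 + 5·0.7563 − 5 = 10.421

m ≈ 10.42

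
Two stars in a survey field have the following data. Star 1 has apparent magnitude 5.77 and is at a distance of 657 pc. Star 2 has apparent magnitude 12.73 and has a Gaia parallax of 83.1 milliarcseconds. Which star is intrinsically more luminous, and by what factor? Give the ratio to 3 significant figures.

Star 1 is more luminous, by a factor of 1.81×10^6.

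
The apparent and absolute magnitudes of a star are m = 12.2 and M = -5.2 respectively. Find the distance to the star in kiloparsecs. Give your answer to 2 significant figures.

μ = m − M = 17.400
m − M = 5 log₁₀ d − 5
log₁₀ d = (m − M)/5 + 1 = 4.4800
d = 10^4.4800 = 30200 pc
= 30.20 kpc

d ≈ 30 kpc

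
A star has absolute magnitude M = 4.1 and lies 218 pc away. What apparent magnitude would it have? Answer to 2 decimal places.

m = M + 5 log₁₀ d − 5 = 4.1 + 5·2.3385 − 5 = 10.792

m ≈ 10.79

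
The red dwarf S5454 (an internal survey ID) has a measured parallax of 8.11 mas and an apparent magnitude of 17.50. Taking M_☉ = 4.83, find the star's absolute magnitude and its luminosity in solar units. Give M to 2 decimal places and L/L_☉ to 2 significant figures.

M ≈ 12.05; L/L_☉ ≈ 1.3×10^-3

d = 1/p = 1000/8.11 mas = 123.3 pc
M = m − 5 log₁₀ d + 5 = 17.50 − 5·2.0910 + 5 = 12.045
M − M_☉ = 12.045 − 4.83 = 7.215
L/L_☉ = 10^(−0.4 × 7.215) = 1.300×10^-3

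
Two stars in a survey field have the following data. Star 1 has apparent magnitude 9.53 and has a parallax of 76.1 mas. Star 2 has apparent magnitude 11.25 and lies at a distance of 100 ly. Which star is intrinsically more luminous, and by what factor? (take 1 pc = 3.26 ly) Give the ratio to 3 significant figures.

Star 1: p = 76.1 mas = 0.0761″ → d = 1/p = 13.14 pc
Star 1: M = m − 5 log₁₀ d + 5 = 9.53 − 5·1.1186 + 5 = 8.937
Star 2: d = 100 ly / 3.26 = 30.67 pc
Star 2: M = m − 5 log₁₀ d + 5 = 11.25 − 5·1.4868 + 5 = 8.816
ΔM = M_1 − M_2 = 8.937 − (8.816) = 0.121; smaller M is more luminous → Star 2.
L ratio = 10^(0.4 |ΔM|) = 10^0.048 = 1.118

Star 2 is more luminous, by a factor of 1.12.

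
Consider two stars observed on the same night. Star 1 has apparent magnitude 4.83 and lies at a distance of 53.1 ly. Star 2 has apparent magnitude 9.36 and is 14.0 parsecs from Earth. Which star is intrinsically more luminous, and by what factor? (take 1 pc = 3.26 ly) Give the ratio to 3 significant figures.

Star 1 is more luminous, by a factor of 87.8.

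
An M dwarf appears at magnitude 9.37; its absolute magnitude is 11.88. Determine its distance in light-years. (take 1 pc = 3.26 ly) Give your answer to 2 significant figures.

d ≈ 10 ly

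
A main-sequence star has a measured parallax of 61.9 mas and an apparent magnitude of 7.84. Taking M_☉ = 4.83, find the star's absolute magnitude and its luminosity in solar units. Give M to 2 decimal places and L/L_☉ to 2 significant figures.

d = 1/p = 1000/61.9 mas = 16.16 pc
M = m − 5 log₁₀ d + 5 = 7.84 − 5·1.2083 + 5 = 6.798
M − M_☉ = 6.798 − 4.83 = 1.968
L/L_☉ = 10^(−0.4 × 1.968) = 0.1632

M ≈ 6.80; L/L_☉ ≈ 0.16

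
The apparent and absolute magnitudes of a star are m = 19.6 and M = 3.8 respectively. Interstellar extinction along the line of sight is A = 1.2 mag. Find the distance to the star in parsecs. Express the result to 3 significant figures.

d ≈ 8320 pc

m − M = 5 log₁₀(d/10 pc) + A  ⇒  19.6 − (3.8) − 1.2 = 5 log₁₀(d/10)
14.600 = 5 log₁₀(d/10)
log₁₀ d = (m − M − A)/5 + 1 = 3.9200
d = 10^3.9200 = 8318 pc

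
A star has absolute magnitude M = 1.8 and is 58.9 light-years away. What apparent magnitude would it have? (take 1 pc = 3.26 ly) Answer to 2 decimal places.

d = 58.9 ly / 3.26 = 18.07 pc
m = M + 5 log₁₀ d − 5 = 1.8 + 5·1.2569 − 5 = 3.084

m ≈ 3.08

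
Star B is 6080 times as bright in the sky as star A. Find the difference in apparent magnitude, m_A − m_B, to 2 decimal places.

m_A − m_B ≈ 9.46

Pogson: Δm = −2.5 log₁₀(ratio) = −2.5 log₁₀(6080) = −2.5 × 3.7839 = -9.460
Star B is brighter so has the smaller magnitude: m_A − m_B is positive.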